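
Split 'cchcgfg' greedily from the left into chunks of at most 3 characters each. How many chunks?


'cchcgfg' has 7 characters.
Chunking with max size 3:
  Chunk 1: 'cch' (positions 0-2)
  Chunk 2: 'cgf' (positions 3-5)
  Chunk 3: 'g' (positions 6-6)
Total chunks: ceil(7 / 3) = 3

3


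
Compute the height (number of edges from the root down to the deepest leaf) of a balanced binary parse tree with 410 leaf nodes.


In a balanced binary tree with n leaves the deepest leaf is ceil(log2(n)) edges below the root.
log2(410) = 8.6795
ceil(8.6795) = 9
height (edges) = 9

9


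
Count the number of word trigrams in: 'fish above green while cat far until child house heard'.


Word trigrams from [10] words:
  Trigram 1: (fish above green)
  Trigram 2: (above green while)
  Trigram 3: (green while cat)
  Trigram 4: (while cat far)
  Trigram 5: (cat far until)
  Trigram 6: (far until child)
  Trigram 7: (until child house)
  Trigram 8: (child house heard)
Total word trigrams: 10 - 2 = 8

8


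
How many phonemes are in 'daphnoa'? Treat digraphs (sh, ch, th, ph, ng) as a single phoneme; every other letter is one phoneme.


Parsing 'daphnoa' greedily, digraphs first:
  'd' -> consonant phoneme (phonemes so far: 1)
  'a' -> vowel phoneme (phonemes so far: 2)
  'ph' -> digraph (1 consonant phoneme) (phonemes so far: 3)
  'n' -> consonant phoneme (phonemes so far: 4)
  'o' -> vowel phoneme (phonemes so far: 5)
  'a' -> vowel phoneme (phonemes so far: 6)
Total phonemes: 6

6


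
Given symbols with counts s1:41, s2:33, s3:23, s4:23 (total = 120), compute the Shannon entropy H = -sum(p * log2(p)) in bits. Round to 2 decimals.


Computing entropy H = -sum(p_i * log2(p_i)):
  s1: p = 41/120 = 0.3417, -p*log2(p) = 0.5294
  s2: p = 33/120 = 0.2750, -p*log2(p) = 0.5122
  s3: p = 23/120 = 0.1917, -p*log2(p) = 0.4568
  s4: p = 23/120 = 0.1917, -p*log2(p) = 0.4568
H = sum of terms = 1.9552
Rounded to 2 decimals: 1.96

1.96


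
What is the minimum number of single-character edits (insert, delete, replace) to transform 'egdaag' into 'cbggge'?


Building DP table for s1='egdaag' (len 6) and s2='cbggge' (len 6):
       c  b  g  g  g  e
    0  1  2  3  4  5  6
  e 1  1  2  3  4  5  5
  g 2  2  2  2  3  4  5
  d 3  3  3  3  3  4  5
  a 4  4  4  4  4  4  5
  a 5  5  5  5  5  5  5
  g 6  6  6  5  5  5  6
Edit distance = dp[6][6] = 6

6


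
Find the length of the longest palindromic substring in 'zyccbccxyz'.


Scanning 'zyccbccxyz' for palindromic substrings.
Substring at positions 2-6: 'ccbcc'.
Check: reverse('ccbcc') = 'ccbcc' -> palindrome confirmed.
Neighbouring characters ('y' / 'x') break symmetry, so it cannot extend further.
No longer palindromic substring exists; longest length = 5

5


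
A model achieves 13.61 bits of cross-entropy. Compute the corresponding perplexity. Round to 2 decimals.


Perplexity formula: PP = 2^H
H = 13.61
PP = 2^13.61
Decompose: 2^13.61 = 2^13 * 2^0.61
2^13 = 8192, 2^0.61 ~ 1.5262592
PP ~ 8192 * 1.5262592 = 12503.1153664
Rounded to 2 decimals: 12503.12

12503.12


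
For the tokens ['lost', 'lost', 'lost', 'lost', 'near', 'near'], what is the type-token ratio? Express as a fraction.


Tokens: 6
Unique types: ('lost', 'near') = 2
TTR = 2/6
Simplify: divide both by 2 -> 1/3
TTR = 1/3

1/3


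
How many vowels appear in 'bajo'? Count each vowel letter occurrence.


Scanning each character of 'bajo':
  Position 1: 'b' -> consonant (running count: 0)
  Position 2: 'a' -> vowel (running count: 1)
  Position 3: 'j' -> consonant (running count: 1)
  Position 4: 'o' -> vowel (running count: 2)
Total vowels: 2

2


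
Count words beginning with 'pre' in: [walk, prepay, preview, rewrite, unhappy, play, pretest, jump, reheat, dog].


Checking each word for prefix 'pre':
  'walk' -> no (count: 0)
  'prepay' -> YES, starts with 'pre' (count: 1)
  'preview' -> YES, starts with 'pre' (count: 2)
  'rewrite' -> no (count: 2)
  'unhappy' -> no (count: 2)
  'play' -> no (count: 2)
  'pretest' -> YES, starts with 'pre' (count: 3)
  'jump' -> no (count: 3)
  'reheat' -> no (count: 3)
  'dog' -> no (count: 3)
Total with prefix 'pre': 3

3


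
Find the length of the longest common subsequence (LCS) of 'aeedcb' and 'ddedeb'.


DP table for LCS of 'aeedcb' and 'ddedeb':
       d  d  e  d  e  b
    0  0  0  0  0  0  0
  a 0  0  0  0  0  0  0
  e 0  0  0  1  1  1  1
  e 0  0  0  1  1  2  2
  d 0  1  1  1  2  2  2
  c 0  1  1  1  2  2  2
  b 0  1  1  1  2  2  3
LCS: 'eeb'
LCS length = 3

3


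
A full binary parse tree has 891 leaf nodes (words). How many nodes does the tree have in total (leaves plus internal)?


Leaf nodes (terminals): 891
Internal nodes = n - 1 = 891 - 1 = 890
Total = leaves + internal = 891 + 890 = 1781

1781


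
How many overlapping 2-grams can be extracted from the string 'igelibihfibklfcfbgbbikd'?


String 'igelibihfibklfcfbgbbikd' has length L = 23.
Number of overlapping n-grams = L - n + 1
Substituting: 23 - 2 + 1 = 22

22


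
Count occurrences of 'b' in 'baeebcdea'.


Scanning 'baeebcdea' for 'b':
  Position 0: 'b' -> MATCH (count: 1)
  Position 4: 'b' -> MATCH (count: 2)
Total occurrences of 'b': 2

2


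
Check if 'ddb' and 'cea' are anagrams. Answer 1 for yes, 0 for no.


Sort characters of 'ddb': 'bdd'
Sort characters of 'cea': 'ace'
Sorted forms differ -> they are NOT anagrams
Result: 0

0


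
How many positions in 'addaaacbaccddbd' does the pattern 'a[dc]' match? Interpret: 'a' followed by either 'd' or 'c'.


Pattern: a[dc] means 'a' followed by either 'd' or 'c'.
Scanning 'addaaacbaccddbd' position-by-position:
  Pos 0: window 'ad' -> MATCH
  Pos 1: window 'dd' -> no
  Pos 2: window 'da' -> no
  Pos 3: window 'aa' -> no
  Pos 4: window 'aa' -> no
  Pos 5: window 'ac' -> MATCH
  Pos 6: window 'cb' -> no
  Pos 7: window 'ba' -> no
  Pos 8: window 'ac' -> MATCH
  Pos 9: window 'cc' -> no
  Pos 10: window 'cd' -> no
  Pos 11: window 'dd' -> no
  Pos 12: window 'db' -> no
  Pos 13: window 'bd' -> no
  Pos 14: window 'd' -> no
Total matches: 3

3


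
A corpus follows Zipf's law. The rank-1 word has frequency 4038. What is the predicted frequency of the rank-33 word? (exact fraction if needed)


Zipf's law: freq(rank) = f1 / rank
f1 = 4038, rank = 33
freq = 4038 / 33
GCD(4038, 33) = 3
Simplified: 1346/11

1346/11


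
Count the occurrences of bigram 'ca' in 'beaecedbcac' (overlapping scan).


Scanning 'beaecedbcac' for bigram 'ca':
  Position 0: 'be' -> no
  Position 1: 'ea' -> no
  Position 2: 'ae' -> no
  Position 3: 'ec' -> no
  Position 4: 'ce' -> no
  Position 5: 'ed' -> no
  Position 6: 'db' -> no
  Position 7: 'bc' -> no
  Position 8: 'ca' -> MATCH
  Position 9: 'ac' -> no
Total matches: 1

1


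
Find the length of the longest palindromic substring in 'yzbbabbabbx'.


Scanning 'yzbbabbabbx' for palindromic substrings.
Substring at positions 2-9: 'bbabbabb'.
Check: reverse('bbabbabb') = 'bbabbabb' -> palindrome confirmed.
Neighbouring characters ('z' / 'x') break symmetry, so it cannot extend further.
No longer palindromic substring exists; longest length = 8

8


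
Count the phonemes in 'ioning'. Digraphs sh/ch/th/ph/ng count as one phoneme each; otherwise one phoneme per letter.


Parsing 'ioning' greedily, digraphs first:
  'i' -> vowel phoneme (phonemes so far: 1)
  'o' -> vowel phoneme (phonemes so far: 2)
  'n' -> consonant phoneme (phonemes so far: 3)
  'i' -> vowel phoneme (phonemes so far: 4)
  'ng' -> digraph (1 consonant phoneme) (phonemes so far: 5)
Total phonemes: 5

5


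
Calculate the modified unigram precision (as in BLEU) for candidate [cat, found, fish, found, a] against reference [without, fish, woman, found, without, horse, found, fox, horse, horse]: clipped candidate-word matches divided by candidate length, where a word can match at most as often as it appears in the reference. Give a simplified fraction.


Reference word counts: {'fish': 1, 'found': 2, 'fox': 1, 'horse': 3, 'without': 2, 'woman': 1}
Checking each candidate word (with clipping):
  'cat' -> not in reference -> no match (matches: 0)
  'found' -> in reference (ref count 2, used 1/2) -> match (matches: 1)
  'fish' -> in reference (ref count 1, used 1/1) -> match (matches: 2)
  'found' -> in reference (ref count 2, used 2/2) -> match (matches: 3)
  'a' -> not in reference -> no match (matches: 3)
Clipped matches: 3, Candidate length: 5
Precision = 3/5

3/5


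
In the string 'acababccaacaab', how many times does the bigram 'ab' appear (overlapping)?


Scanning 'acababccaacaab' for bigram 'ab':
  Position 0: 'ac' -> no
  Position 1: 'ca' -> no
  Position 2: 'ab' -> MATCH
  Position 3: 'ba' -> no
  Position 4: 'ab' -> MATCH
  Position 5: 'bc' -> no
  Position 6: 'cc' -> no
  Position 7: 'ca' -> no
  Position 8: 'aa' -> no
  Position 9: 'ac' -> no
  Position 10: 'ca' -> no
  Position 11: 'aa' -> no
  Position 12: 'ab' -> MATCH
Total matches: 3

3


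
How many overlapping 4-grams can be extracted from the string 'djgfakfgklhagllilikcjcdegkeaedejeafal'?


String 'djgfakfgklhagllilikcjcdegkeaedejeafal' has length L = 37.
Number of overlapping n-grams = L - n + 1
Substituting: 37 - 4 + 1 = 34

34


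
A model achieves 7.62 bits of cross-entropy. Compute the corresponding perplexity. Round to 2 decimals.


Perplexity formula: PP = 2^H
H = 7.62
PP = 2^7.62
Decompose: 2^7.62 = 2^7 * 2^0.62
2^7 = 128, 2^0.62 ~ 1.5368752
PP ~ 128 * 1.5368752 = 196.7200256
Rounded to 2 decimals: 196.72

196.72


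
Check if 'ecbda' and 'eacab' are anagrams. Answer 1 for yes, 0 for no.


Sort characters of 'ecbda': 'abcde'
Sort characters of 'eacab': 'aabce'
Sorted forms differ -> they are NOT anagrams
Result: 0

0


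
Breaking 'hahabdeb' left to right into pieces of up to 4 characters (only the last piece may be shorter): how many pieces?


'hahabdeb' has 8 characters.
Chunking with max size 4:
  Chunk 1: 'haha' (positions 0-3)
  Chunk 2: 'bdeb' (positions 4-7)
Total chunks: ceil(8 / 4) = 2

2


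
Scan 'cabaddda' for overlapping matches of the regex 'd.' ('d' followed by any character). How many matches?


Pattern: d. means 'd' followed by any character.
Scanning 'cabaddda' position-by-position:
  Pos 0: window 'ca' -> no
  Pos 1: window 'ab' -> no
  Pos 2: window 'ba' -> no
  Pos 3: window 'ad' -> no
  Pos 4: window 'dd' -> MATCH
  Pos 5: window 'dd' -> MATCH
  Pos 6: window 'da' -> MATCH
  Pos 7: window 'a' -> no
Total matches: 3

3


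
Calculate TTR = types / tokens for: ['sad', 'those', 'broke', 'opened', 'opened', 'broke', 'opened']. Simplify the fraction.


Tokens: 7
Unique types: ('broke', 'opened', 'sad', 'those') = 4
TTR = 4/7
Already in lowest terms.

4/7


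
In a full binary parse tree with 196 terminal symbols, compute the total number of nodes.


Leaf nodes (terminals): 196
Internal nodes = n - 1 = 196 - 1 = 195
Total = leaves + internal = 196 + 195 = 391

391


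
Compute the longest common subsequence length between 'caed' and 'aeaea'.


DP table for LCS of 'caed' and 'aeaea':
       a  e  a  e  a
    0  0  0  0  0  0
  c 0  0  0  0  0  0
  a 0  1  1  1  1  1
  e 0  1  2  2  2  2
  d 0  1  2  2  2  2
LCS: 'ae'
LCS length = 2

2


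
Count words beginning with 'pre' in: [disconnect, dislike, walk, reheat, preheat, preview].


Checking each word for prefix 'pre':
  'disconnect' -> no (count: 0)
  'dislike' -> no (count: 0)
  'walk' -> no (count: 0)
  'reheat' -> no (count: 0)
  'preheat' -> YES, starts with 'pre' (count: 1)
  'preview' -> YES, starts with 'pre' (count: 2)
Total with prefix 'pre': 2

2


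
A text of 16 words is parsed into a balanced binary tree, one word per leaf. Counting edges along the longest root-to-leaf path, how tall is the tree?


In a balanced binary tree with n leaves the deepest leaf is ceil(log2(n)) edges below the root.
log2(16) = 4.0000
ceil(4.0000) = 4
height (edges) = 4

4


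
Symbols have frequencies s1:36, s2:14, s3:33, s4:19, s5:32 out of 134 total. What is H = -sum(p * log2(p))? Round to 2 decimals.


Computing entropy H = -sum(p_i * log2(p_i)):
  s1: p = 36/134 = 0.2687, -p*log2(p) = 0.5094
  s2: p = 14/134 = 0.1045, -p*log2(p) = 0.3405
  s3: p = 33/134 = 0.2463, -p*log2(p) = 0.4979
  s4: p = 19/134 = 0.1418, -p*log2(p) = 0.3996
  s5: p = 32/134 = 0.2388, -p*log2(p) = 0.4934
H = sum of terms = 2.2408
Rounded to 2 decimals: 2.24

2.24


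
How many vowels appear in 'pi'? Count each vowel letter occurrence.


Scanning each character of 'pi':
  Position 1: 'p' -> consonant (running count: 0)
  Position 2: 'i' -> vowel (running count: 1)
Total vowels: 1

1


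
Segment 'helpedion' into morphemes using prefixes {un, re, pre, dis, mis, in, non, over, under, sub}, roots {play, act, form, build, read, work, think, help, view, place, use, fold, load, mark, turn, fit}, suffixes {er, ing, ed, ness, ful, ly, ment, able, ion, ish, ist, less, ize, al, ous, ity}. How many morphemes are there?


Segmenting 'helpedion' against the inventory:
  'help' -> root (morpheme 1)
  'ed' -> suffix (morpheme 2)
  'ion' -> suffix (morpheme 3)
Total morphemes: 3

3


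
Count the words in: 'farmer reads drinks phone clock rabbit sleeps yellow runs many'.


Counting words by splitting on spaces:
  Word 1: 'farmer'
  Word 2: 'reads'
  Word 3: 'drinks'
  Word 4: 'phone'
  Word 5: 'clock'
  Word 6: 'rabbit'
  Word 7: 'sleeps'
  Word 8: 'yellow'
  Word 9: 'runs'
  Word 10: 'many'
Total words: 10

10


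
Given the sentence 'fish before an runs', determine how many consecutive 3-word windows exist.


Word trigrams from [4] words:
  Trigram 1: (fish before an)
  Trigram 2: (before an runs)
Total word trigrams: 4 - 2 = 2

2


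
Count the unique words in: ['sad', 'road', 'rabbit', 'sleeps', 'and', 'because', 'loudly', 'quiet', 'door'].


Listing all tokens and tracking unique types:
  Token 1: 'sad' -> NEW (unique so far: 1)
  Token 2: 'road' -> NEW (unique so far: 2)
  Token 3: 'rabbit' -> NEW (unique so far: 3)
  Token 4: 'sleeps' -> NEW (unique so far: 4)
  Token 5: 'and' -> NEW (unique so far: 5)
  Token 6: 'because' -> NEW (unique so far: 6)
  Token 7: 'loudly' -> NEW (unique so far: 7)
  Token 8: 'quiet' -> NEW (unique so far: 8)
  Token 9: 'door' -> NEW (unique so far: 9)
Unique types: ('and', 'because', 'door', 'loudly', 'quiet', 'rabbit', 'road', 'sad', 'sleeps')
Vocabulary size: 9

9


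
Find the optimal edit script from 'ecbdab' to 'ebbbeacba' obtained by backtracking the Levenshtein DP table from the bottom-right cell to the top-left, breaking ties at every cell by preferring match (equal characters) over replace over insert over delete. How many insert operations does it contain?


Edit distance = 5. Backtracking from cell (6, 9) with preference match > replace > insert > delete,
then listing the resulting alignment 'ecbdab' -> 'ebbbeacba' left to right:
  Step 1: keep 'e'
  Step 2: insert 'b' [insertion #1]
  Step 3: replace c->b
  Step 4: keep 'b'
  Step 5: replace d->e
  Step 6: keep 'a'
  Step 7: insert 'c' [insertion #2]
  Step 8: keep 'b'
  Step 9: insert 'a' [insertion #3]
Total insertions: 3

3


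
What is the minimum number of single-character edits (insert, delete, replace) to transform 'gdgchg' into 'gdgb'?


Building DP table for s1='gdgchg' (len 6) and s2='gdgb' (len 4):
       g  d  g  b
    0  1  2  3  4
  g 1  0  1  2  3
  d 2  1  0  1  2
  g 3  2  1  0  1
  c 4  3  2  1  1
  h 5  4  3  2  2
  g 6  5  4  3  3
Edit distance = dp[6][4] = 3

3


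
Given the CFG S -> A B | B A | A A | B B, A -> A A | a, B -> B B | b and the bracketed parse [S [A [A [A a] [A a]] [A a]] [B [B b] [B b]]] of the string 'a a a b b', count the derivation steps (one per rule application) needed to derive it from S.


Every bracketed nonterminal node [X ...] in the tree is produced by exactly one rule application.
Reading the tree off as a leftmost derivation:
  Step 1: S  =>  A B   (applied S -> A B)
  Step 2: A B  =>  A A B   (applied A -> A A)
  Step 3: A A B  =>  A A A B   (applied A -> A A)
  Step 4: A A A B  =>  a A A B   (applied A -> a)
  Step 5: a A A B  =>  a a A B   (applied A -> a)
  Step 6: a a A B  =>  a a a B   (applied A -> a)
  Step 7: a a a B  =>  a a a B B   (applied B -> B B)
  Step 8: a a a B B  =>  a a a b B   (applied B -> b)
  Step 9: a a a b B  =>  a a a b b   (applied B -> b)
Final yield: a a a b b
Total rewrite steps: 9

9


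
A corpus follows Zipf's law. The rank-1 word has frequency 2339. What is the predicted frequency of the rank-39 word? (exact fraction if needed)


Zipf's law: freq(rank) = f1 / rank
f1 = 2339, rank = 39
freq = 2339 / 39
GCD(2339, 39) = 1
Simplified: 2339/39

2339/39


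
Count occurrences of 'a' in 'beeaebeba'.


Scanning 'beeaebeba' for 'a':
  Position 3: 'a' -> MATCH (count: 1)
  Position 8: 'a' -> MATCH (count: 2)
Total occurrences of 'a': 2

2


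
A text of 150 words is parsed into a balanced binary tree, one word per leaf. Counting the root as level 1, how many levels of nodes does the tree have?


In a balanced binary tree with n leaves the deepest leaf is ceil(log2(n)) edges below the root,
so counting node levels inclusive of root and leaves gives ceil(log2(n)) + 1 levels.
log2(150) = 7.2288
ceil(7.2288) = 8
levels = 8 + 1 = 9

9


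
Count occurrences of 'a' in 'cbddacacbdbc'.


Scanning 'cbddacacbdbc' for 'a':
  Position 4: 'a' -> MATCH (count: 1)
  Position 6: 'a' -> MATCH (count: 2)
Total occurrences of 'a': 2

2


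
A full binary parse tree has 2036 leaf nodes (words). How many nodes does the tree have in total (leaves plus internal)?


Leaf nodes (terminals): 2036
Internal nodes = n - 1 = 2036 - 1 = 2035
Total = leaves + internal = 2036 + 2035 = 4071

4071


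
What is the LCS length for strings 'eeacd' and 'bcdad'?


DP table for LCS of 'eeacd' and 'bcdad':
       b  c  d  a  d
    0  0  0  0  0  0
  e 0  0  0  0  0  0
  e 0  0  0  0  0  0
  a 0  0  0  0  1  1
  c 0  0  1  1  1  1
  d 0  0  1  2  2  2
LCS: 'ad'
LCS length = 2

2


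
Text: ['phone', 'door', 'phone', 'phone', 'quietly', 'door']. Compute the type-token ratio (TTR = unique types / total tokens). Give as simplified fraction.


Tokens: 6
Unique types: ('door', 'phone', 'quietly') = 3
TTR = 3/6
Simplify: divide both by 3 -> 1/2
TTR = 1/2

1/2


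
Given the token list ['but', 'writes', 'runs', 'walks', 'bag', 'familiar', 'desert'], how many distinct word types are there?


Listing all tokens and tracking unique types:
  Token 1: 'but' -> NEW (unique so far: 1)
  Token 2: 'writes' -> NEW (unique so far: 2)
  Token 3: 'runs' -> NEW (unique so far: 3)
  Token 4: 'walks' -> NEW (unique so far: 4)
  Token 5: 'bag' -> NEW (unique so far: 5)
  Token 6: 'familiar' -> NEW (unique so far: 6)
  Token 7: 'desert' -> NEW (unique so far: 7)
Unique types: ('bag', 'but', 'desert', 'familiar', 'runs', 'walks', 'writes')
Vocabulary size: 7

7


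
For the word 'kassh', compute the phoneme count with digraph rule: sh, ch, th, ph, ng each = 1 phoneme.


Parsing 'kassh' greedily, digraphs first:
  'k' -> consonant phoneme (phonemes so far: 1)
  'a' -> vowel phoneme (phonemes so far: 2)
  's' -> consonant phoneme (phonemes so far: 3)
  'sh' -> digraph (1 consonant phoneme) (phonemes so far: 4)
Total phonemes: 4

4


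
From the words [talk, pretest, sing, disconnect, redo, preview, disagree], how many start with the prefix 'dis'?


Checking each word for prefix 'dis':
  'talk' -> no (count: 0)
  'pretest' -> no (count: 0)
  'sing' -> no (count: 0)
  'disconnect' -> YES, starts with 'dis' (count: 1)
  'redo' -> no (count: 1)
  'preview' -> no (count: 1)
  'disagree' -> YES, starts with 'dis' (count: 2)
Total with prefix 'dis': 2

2


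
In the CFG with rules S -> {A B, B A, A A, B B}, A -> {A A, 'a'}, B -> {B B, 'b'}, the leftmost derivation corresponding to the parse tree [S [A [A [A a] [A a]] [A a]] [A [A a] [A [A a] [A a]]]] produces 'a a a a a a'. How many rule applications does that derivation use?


Every bracketed nonterminal node [X ...] in the tree is produced by exactly one rule application.
Reading the tree off as a leftmost derivation:
  Step 1: S  =>  A A   (applied S -> A A)
  Step 2: A A  =>  A A A   (applied A -> A A)
  Step 3: A A A  =>  A A A A   (applied A -> A A)
  Step 4: A A A A  =>  a A A A   (applied A -> a)
  Step 5: a A A A  =>  a a A A   (applied A -> a)
  Step 6: a a A A  =>  a a a A   (applied A -> a)
  Step 7: a a a A  =>  a a a A A   (applied A -> A A)
  Step 8: a a a A A  =>  a a a a A   (applied A -> a)
  Step 9: a a a a A  =>  a a a a A A   (applied A -> A A)
  Step 10: a a a a A A  =>  a a a a a A   (applied A -> a)
  Step 11: a a a a a A  =>  a a a a a a   (applied A -> a)
Final yield: a a a a a a
Total rewrite steps: 11

11


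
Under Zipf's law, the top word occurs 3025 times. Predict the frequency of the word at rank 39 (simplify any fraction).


Zipf's law: freq(rank) = f1 / rank
f1 = 3025, rank = 39
freq = 3025 / 39
GCD(3025, 39) = 1
Simplified: 3025/39

3025/39


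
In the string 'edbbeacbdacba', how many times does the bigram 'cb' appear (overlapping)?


Scanning 'edbbeacbdacba' for bigram 'cb':
  Position 0: 'ed' -> no
  Position 1: 'db' -> no
  Position 2: 'bb' -> no
  Position 3: 'be' -> no
  Position 4: 'ea' -> no
  Position 5: 'ac' -> no
  Position 6: 'cb' -> MATCH
  Position 7: 'bd' -> no
  Position 8: 'da' -> no
  Position 9: 'ac' -> no
  Position 10: 'cb' -> MATCH
  Position 11: 'ba' -> no
Total matches: 2

2


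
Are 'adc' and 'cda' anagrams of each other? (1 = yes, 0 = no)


Sort characters of 'adc': 'acd'
Sort characters of 'cda': 'acd'
Sorted forms match -> they ARE anagrams
Result: 1

1


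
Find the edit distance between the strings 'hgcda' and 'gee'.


Building DP table for s1='hgcda' (len 5) and s2='gee' (len 3):
       g  e  e
    0  1  2  3
  h 1  1  2  3
  g 2  1  2  3
  c 3  2  2  3
  d 4  3  3  3
  a 5  4  4  4
Edit distance = dp[5][3] = 4

4


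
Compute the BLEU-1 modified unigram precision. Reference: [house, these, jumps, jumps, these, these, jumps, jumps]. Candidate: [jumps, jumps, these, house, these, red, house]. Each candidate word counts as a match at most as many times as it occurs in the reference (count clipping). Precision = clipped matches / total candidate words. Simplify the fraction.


Reference word counts: {'house': 1, 'jumps': 4, 'these': 3}
Checking each candidate word (with clipping):
  'jumps' -> in reference (ref count 4, used 1/4) -> match (matches: 1)
  'jumps' -> in reference (ref count 4, used 2/4) -> match (matches: 2)
  'these' -> in reference (ref count 3, used 1/3) -> match (matches: 3)
  'house' -> in reference (ref count 1, used 1/1) -> match (matches: 4)
  'these' -> in reference (ref count 3, used 2/3) -> match (matches: 5)
  'red' -> not in reference -> no match (matches: 5)
  'house' -> ref count 1 already used up (1/1) -> clipped, no match (matches: 5)
Clipped matches: 5, Candidate length: 7
Precision = 5/7

5/7


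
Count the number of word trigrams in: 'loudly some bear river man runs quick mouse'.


Word trigrams from [8] words:
  Trigram 1: (loudly some bear)
  Trigram 2: (some bear river)
  Trigram 3: (bear river man)
  Trigram 4: (river man runs)
  Trigram 5: (man runs quick)
  Trigram 6: (runs quick mouse)
Total word trigrams: 8 - 2 = 6

6


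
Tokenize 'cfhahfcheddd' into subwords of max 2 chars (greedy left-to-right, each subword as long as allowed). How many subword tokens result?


'cfhahfcheddd' has 12 characters.
Chunking with max size 2:
  Chunk 1: 'cf' (positions 0-1)
  Chunk 2: 'ha' (positions 2-3)
  Chunk 3: 'hf' (positions 4-5)
  Chunk 4: 'ch' (positions 6-7)
  Chunk 5: 'ed' (positions 8-9)
  Chunk 6: 'dd' (positions 10-11)
Total chunks: ceil(12 / 2) = 6

6


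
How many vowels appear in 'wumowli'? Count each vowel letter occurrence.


Scanning each character of 'wumowli':
  Position 1: 'w' -> consonant (running count: 0)
  Position 2: 'u' -> vowel (running count: 1)
  Position 3: 'm' -> consonant (running count: 1)
  Position 4: 'o' -> vowel (running count: 2)
  Position 5: 'w' -> consonant (running count: 2)
  Position 6: 'l' -> consonant (running count: 2)
  Position 7: 'i' -> vowel (running count: 3)
Total vowels: 3

3


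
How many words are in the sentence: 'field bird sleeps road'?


Counting words by splitting on spaces:
  Word 1: 'field'
  Word 2: 'bird'
  Word 3: 'sleeps'
  Word 4: 'road'
Total words: 4

4


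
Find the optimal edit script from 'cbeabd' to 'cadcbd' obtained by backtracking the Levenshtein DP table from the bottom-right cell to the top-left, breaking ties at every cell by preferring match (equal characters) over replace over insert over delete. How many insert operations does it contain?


Edit distance = 3. Backtracking from cell (6, 6) with preference match > replace > insert > delete,
then listing the resulting alignment 'cbeabd' -> 'cadcbd' left to right:
  Step 1: keep 'c'
  Step 2: replace b->a
  Step 3: replace e->d
  Step 4: replace a->c
  Step 5: keep 'b'
  Step 6: keep 'd'
Total insertions: 0

0


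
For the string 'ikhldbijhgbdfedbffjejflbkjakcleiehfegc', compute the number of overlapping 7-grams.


String 'ikhldbijhgbdfedbffjejflbkjakcleiehfegc' has length L = 38.
Number of overlapping n-grams = L - n + 1
Substituting: 38 - 7 + 1 = 32

32


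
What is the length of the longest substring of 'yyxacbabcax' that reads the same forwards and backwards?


Scanning 'yyxacbabcax' for palindromic substrings.
Substring at positions 2-10: 'xacbabcax'.
Check: reverse('xacbabcax') = 'xacbabcax' -> palindrome confirmed.
Neighbouring characters ('y' / '-') break symmetry, so it cannot extend further.
No longer palindromic substring exists; longest length = 9

9


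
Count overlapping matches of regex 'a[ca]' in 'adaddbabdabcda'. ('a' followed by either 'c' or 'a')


Pattern: a[ca] means 'a' followed by either 'c' or 'a'.
Scanning 'adaddbabdabcda' position-by-position:
  Pos 0: window 'ad' -> no
  Pos 1: window 'da' -> no
  Pos 2: window 'ad' -> no
  Pos 3: window 'dd' -> no
  Pos 4: window 'db' -> no
  Pos 5: window 'ba' -> no
  Pos 6: window 'ab' -> no
  Pos 7: window 'bd' -> no
  Pos 8: window 'da' -> no
  Pos 9: window 'ab' -> no
  Pos 10: window 'bc' -> no
  Pos 11: window 'cd' -> no
  Pos 12: window 'da' -> no
  Pos 13: window 'a' -> no
Total matches: 0

0


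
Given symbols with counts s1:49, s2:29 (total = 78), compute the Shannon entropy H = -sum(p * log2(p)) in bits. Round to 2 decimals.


Computing entropy H = -sum(p_i * log2(p_i)):
  s1: p = 49/78 = 0.6282, -p*log2(p) = 0.4213
  s2: p = 29/78 = 0.3718, -p*log2(p) = 0.5307
H = sum of terms = 0.9520
Rounded to 2 decimals: 0.95

0.95


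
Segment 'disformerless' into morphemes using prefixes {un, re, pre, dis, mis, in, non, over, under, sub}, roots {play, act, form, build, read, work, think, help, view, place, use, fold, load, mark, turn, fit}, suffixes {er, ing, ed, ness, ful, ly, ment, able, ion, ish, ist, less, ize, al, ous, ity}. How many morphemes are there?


Segmenting 'disformerless' against the inventory:
  'dis' -> prefix (morpheme 1)
  'form' -> root (morpheme 2)
  'er' -> suffix (morpheme 3)
  'less' -> suffix (morpheme 4)
Total morphemes: 4

4


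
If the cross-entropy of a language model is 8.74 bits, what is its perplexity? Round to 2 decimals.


Perplexity formula: PP = 2^H
H = 8.74
PP = 2^8.74
Decompose: 2^8.74 = 2^8 * 2^0.74
2^8 = 256, 2^0.74 ~ 1.6701758
PP ~ 256 * 1.6701758 = 427.5650048
Rounded to 2 decimals: 427.57

427.57


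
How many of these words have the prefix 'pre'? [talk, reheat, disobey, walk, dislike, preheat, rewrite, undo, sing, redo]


Checking each word for prefix 'pre':
  'talk' -> no (count: 0)
  'reheat' -> no (count: 0)
  'disobey' -> no (count: 0)
  'walk' -> no (count: 0)
  'dislike' -> no (count: 0)
  'preheat' -> YES, starts with 'pre' (count: 1)
  'rewrite' -> no (count: 1)
  'undo' -> no (count: 1)
  'sing' -> no (count: 1)
  'redo' -> no (count: 1)
Total with prefix 'pre': 1

1


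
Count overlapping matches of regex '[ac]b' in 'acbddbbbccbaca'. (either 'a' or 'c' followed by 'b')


Pattern: [ac]b means either 'a' or 'c' followed by 'b'.
Scanning 'acbddbbbccbaca' position-by-position:
  Pos 0: window 'ac' -> no
  Pos 1: window 'cb' -> MATCH
  Pos 2: window 'bd' -> no
  Pos 3: window 'dd' -> no
  Pos 4: window 'db' -> no
  Pos 5: window 'bb' -> no
  Pos 6: window 'bb' -> no
  Pos 7: window 'bc' -> no
  Pos 8: window 'cc' -> no
  Pos 9: window 'cb' -> MATCH
  Pos 10: window 'ba' -> no
  Pos 11: window 'ac' -> no
  Pos 12: window 'ca' -> no
  Pos 13: window 'a' -> no
Total matches: 2

2


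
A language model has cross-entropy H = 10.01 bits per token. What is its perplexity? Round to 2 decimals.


Perplexity formula: PP = 2^H
H = 10.01
PP = 2^10.01
Decompose: 2^10.01 = 2^10 * 2^0.01
2^10 = 1024, 2^0.01 ~ 1.0069556
PP ~ 1024 * 1.0069556 = 1031.1225344
Rounded to 2 decimals: 1031.12

1031.12


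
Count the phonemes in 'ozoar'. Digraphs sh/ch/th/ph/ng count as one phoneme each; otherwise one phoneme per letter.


Parsing 'ozoar' greedily, digraphs first:
  'o' -> vowel phoneme (phonemes so far: 1)
  'z' -> consonant phoneme (phonemes so far: 2)
  'o' -> vowel phoneme (phonemes so far: 3)
  'a' -> vowel phoneme (phonemes so far: 4)
  'r' -> consonant phoneme (phonemes so far: 5)
Total phonemes: 5

5


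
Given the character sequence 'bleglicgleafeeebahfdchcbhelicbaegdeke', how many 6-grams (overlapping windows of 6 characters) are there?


String 'bleglicgleafeeebahfdchcbhelicbaegdeke' has length L = 37.
Number of overlapping n-grams = L - n + 1
Substituting: 37 - 6 + 1 = 32

32


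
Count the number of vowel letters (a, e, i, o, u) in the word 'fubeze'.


Scanning each character of 'fubeze':
  Position 1: 'f' -> consonant (running count: 0)
  Position 2: 'u' -> vowel (running count: 1)
  Position 3: 'b' -> consonant (running count: 1)
  Position 4: 'e' -> vowel (running count: 2)
  Position 5: 'z' -> consonant (running count: 2)
  Position 6: 'e' -> vowel (running count: 3)
Total vowels: 3

3


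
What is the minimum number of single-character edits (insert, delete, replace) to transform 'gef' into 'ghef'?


Building DP table for s1='gef' (len 3) and s2='ghef' (len 4):
       g  h  e  f
    0  1  2  3  4
  g 1  0  1  2  3
  e 2  1  1  1  2
  f 3  2  2  2  1
Edit distance = dp[3][4] = 1

1


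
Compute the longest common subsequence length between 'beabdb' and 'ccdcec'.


DP table for LCS of 'beabdb' and 'ccdcec':
       c  c  d  c  e  c
    0  0  0  0  0  0  0
  b 0  0  0  0  0  0  0
  e 0  0  0  0  0  1  1
  a 0  0  0  0  0  1  1
  b 0  0  0  0  0  1  1
  d 0  0  0  1  1  1  1
  b 0  0  0  1  1  1  1
LCS: 'e'
LCS length = 1

1


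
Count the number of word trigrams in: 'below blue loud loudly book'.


Word trigrams from [5] words:
  Trigram 1: (below blue loud)
  Trigram 2: (blue loud loudly)
  Trigram 3: (loud loudly book)
Total word trigrams: 5 - 2 = 3

3


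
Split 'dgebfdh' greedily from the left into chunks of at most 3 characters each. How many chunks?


'dgebfdh' has 7 characters.
Chunking with max size 3:
  Chunk 1: 'dge' (positions 0-2)
  Chunk 2: 'bfd' (positions 3-5)
  Chunk 3: 'h' (positions 6-6)
Total chunks: ceil(7 / 3) = 3

3


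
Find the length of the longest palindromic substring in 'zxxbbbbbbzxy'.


Scanning 'zxxbbbbbbzxy' for palindromic substrings.
Substring at positions 3-8: 'bbbbbb'.
Check: reverse('bbbbbb') = 'bbbbbb' -> palindrome confirmed.
Neighbouring characters ('x' / 'z') break symmetry, so it cannot extend further.
No longer palindromic substring exists; longest length = 6

6


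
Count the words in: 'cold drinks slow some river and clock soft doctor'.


Counting words by splitting on spaces:
  Word 1: 'cold'
  Word 2: 'drinks'
  Word 3: 'slow'
  Word 4: 'some'
  Word 5: 'river'
  Word 6: 'and'
  Word 7: 'clock'
  Word 8: 'soft'
  Word 9: 'doctor'
Total words: 9

9


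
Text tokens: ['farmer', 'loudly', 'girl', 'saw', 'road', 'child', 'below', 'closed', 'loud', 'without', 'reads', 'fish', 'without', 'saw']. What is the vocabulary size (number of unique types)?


Listing all tokens and tracking unique types:
  Token 1: 'farmer' -> NEW (unique so far: 1)
  Token 2: 'loudly' -> NEW (unique so far: 2)
  Token 3: 'girl' -> NEW (unique so far: 3)
  Token 4: 'saw' -> NEW (unique so far: 4)
  Token 5: 'road' -> NEW (unique so far: 5)
  Token 6: 'child' -> NEW (unique so far: 6)
  Token 7: 'below' -> NEW (unique so far: 7)
  Token 8: 'closed' -> NEW (unique so far: 8)
  Token 9: 'loud' -> NEW (unique so far: 9)
  Token 10: 'without' -> NEW (unique so far: 10)
  Token 11: 'reads' -> NEW (unique so far: 11)
  Token 12: 'fish' -> NEW (unique so far: 12)
  Token 13: 'without' -> duplicate (unique so far: 12)
  Token 14: 'saw' -> duplicate (unique so far: 12)
Unique types: ('below', 'child', 'closed', 'farmer', 'fish', 'girl', 'loud', 'loudly', 'reads', 'road', 'saw', 'without')
Vocabulary size: 12

12


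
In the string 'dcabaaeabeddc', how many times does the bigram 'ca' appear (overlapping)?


Scanning 'dcabaaeabeddc' for bigram 'ca':
  Position 0: 'dc' -> no
  Position 1: 'ca' -> MATCH
  Position 2: 'ab' -> no
  Position 3: 'ba' -> no
  Position 4: 'aa' -> no
  Position 5: 'ae' -> no
  Position 6: 'ea' -> no
  Position 7: 'ab' -> no
  Position 8: 'be' -> no
  Position 9: 'ed' -> no
  Position 10: 'dd' -> no
  Position 11: 'dc' -> no
Total matches: 1

1


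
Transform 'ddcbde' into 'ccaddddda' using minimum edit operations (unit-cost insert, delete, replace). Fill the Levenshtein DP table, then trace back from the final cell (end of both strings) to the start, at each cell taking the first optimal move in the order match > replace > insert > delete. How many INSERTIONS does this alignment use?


Edit distance = 6. Backtracking from cell (6, 9) with preference match > replace > insert > delete,
then listing the resulting alignment 'ddcbde' -> 'ccaddddda' left to right:
  Step 1: insert 'c' [insertion #1]
  Step 2: insert 'c' [insertion #2]
  Step 3: insert 'a' [insertion #3]
  Step 4: keep 'd'
  Step 5: keep 'd'
  Step 6: replace c->d
  Step 7: replace b->d
  Step 8: keep 'd'
  Step 9: replace e->a
Total insertions: 3

3


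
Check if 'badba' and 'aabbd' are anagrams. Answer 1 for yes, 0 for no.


Sort characters of 'badba': 'aabbd'
Sort characters of 'aabbd': 'aabbd'
Sorted forms match -> they ARE anagrams
Result: 1

1


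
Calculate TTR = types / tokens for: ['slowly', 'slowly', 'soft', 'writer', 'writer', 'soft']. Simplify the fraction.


Tokens: 6
Unique types: ('slowly', 'soft', 'writer') = 3
TTR = 3/6
Simplify: divide both by 3 -> 1/2
TTR = 1/2

1/2


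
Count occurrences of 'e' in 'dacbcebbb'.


Scanning 'dacbcebbb' for 'e':
  Position 5: 'e' -> MATCH (count: 1)
Total occurrences of 'e': 1

1


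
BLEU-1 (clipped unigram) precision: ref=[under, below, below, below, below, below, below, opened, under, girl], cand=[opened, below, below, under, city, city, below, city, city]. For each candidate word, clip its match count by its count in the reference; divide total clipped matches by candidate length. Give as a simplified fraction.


Reference word counts: {'below': 6, 'girl': 1, 'opened': 1, 'under': 2}
Checking each candidate word (with clipping):
  'opened' -> in reference (ref count 1, used 1/1) -> match (matches: 1)
  'below' -> in reference (ref count 6, used 1/6) -> match (matches: 2)
  'below' -> in reference (ref count 6, used 2/6) -> match (matches: 3)
  'under' -> in reference (ref count 2, used 1/2) -> match (matches: 4)
  'city' -> not in reference -> no match (matches: 4)
  'city' -> not in reference -> no match (matches: 4)
  'below' -> in reference (ref count 6, used 3/6) -> match (matches: 5)
  'city' -> not in reference -> no match (matches: 5)
  'city' -> not in reference -> no match (matches: 5)
Clipped matches: 5, Candidate length: 9
Precision = 5/9

5/9


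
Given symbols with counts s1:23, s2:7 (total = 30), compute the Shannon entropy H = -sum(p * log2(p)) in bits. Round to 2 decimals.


Computing entropy H = -sum(p_i * log2(p_i)):
  s1: p = 23/30 = 0.7667, -p*log2(p) = 0.2939
  s2: p = 7/30 = 0.2333, -p*log2(p) = 0.4899
H = sum of terms = 0.7838
Rounded to 2 decimals: 0.78

0.78


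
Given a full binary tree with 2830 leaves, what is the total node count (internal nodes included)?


Leaf nodes (terminals): 2830
Internal nodes = n - 1 = 2830 - 1 = 2829
Total = leaves + internal = 2830 + 2829 = 5659

5659


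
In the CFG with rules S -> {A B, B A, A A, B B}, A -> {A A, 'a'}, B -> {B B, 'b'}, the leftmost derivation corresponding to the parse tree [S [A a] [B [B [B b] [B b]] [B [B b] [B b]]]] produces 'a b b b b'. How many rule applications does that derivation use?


Every bracketed nonterminal node [X ...] in the tree is produced by exactly one rule application.
Reading the tree off as a leftmost derivation:
  Step 1: S  =>  A B   (applied S -> A B)
  Step 2: A B  =>  a B   (applied A -> a)
  Step 3: a B  =>  a B B   (applied B -> B B)
  Step 4: a B B  =>  a B B B   (applied B -> B B)
  Step 5: a B B B  =>  a b B B   (applied B -> b)
  Step 6: a b B B  =>  a b b B   (applied B -> b)
  Step 7: a b b B  =>  a b b B B   (applied B -> B B)
  Step 8: a b b B B  =>  a b b b B   (applied B -> b)
  Step 9: a b b b B  =>  a b b b b   (applied B -> b)
Final yield: a b b b b
Total rewrite steps: 9

9


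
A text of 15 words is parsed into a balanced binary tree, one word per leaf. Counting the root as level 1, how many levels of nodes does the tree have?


In a balanced binary tree with n leaves the deepest leaf is ceil(log2(n)) edges below the root,
so counting node levels inclusive of root and leaves gives ceil(log2(n)) + 1 levels.
log2(15) = 3.9069
ceil(3.9069) = 4
levels = 4 + 1 = 5

5


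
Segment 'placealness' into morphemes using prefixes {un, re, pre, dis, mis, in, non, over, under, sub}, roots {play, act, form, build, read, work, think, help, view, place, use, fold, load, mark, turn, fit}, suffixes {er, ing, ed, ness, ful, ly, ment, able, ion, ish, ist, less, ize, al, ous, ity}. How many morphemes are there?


Segmenting 'placealness' against the inventory:
  'place' -> root (morpheme 1)
  'al' -> suffix (morpheme 2)
  'ness' -> suffix (morpheme 3)
Total morphemes: 3

3


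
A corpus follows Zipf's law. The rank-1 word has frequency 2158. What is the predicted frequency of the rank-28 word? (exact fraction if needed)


Zipf's law: freq(rank) = f1 / rank
f1 = 2158, rank = 28
freq = 2158 / 28
GCD(2158, 28) = 2
Simplified: 1079/14

1079/14


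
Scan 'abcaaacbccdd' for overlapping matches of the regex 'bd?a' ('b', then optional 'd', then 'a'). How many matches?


Pattern: bd?a means 'b', then optional 'd', then 'a'.
Scanning 'abcaaacbccdd' position-by-position:
  Pos 0: window 'abc' -> no
  Pos 1: window 'bca' -> no
  Pos 2: window 'caa' -> no
  Pos 3: window 'aaa' -> no
  Pos 4: window 'aac' -> no
  Pos 5: window 'acb' -> no
  Pos 6: window 'cbc' -> no
  Pos 7: window 'bcc' -> no
  Pos 8: window 'ccd' -> no
  Pos 9: window 'cdd' -> no
  Pos 10: window 'dd' -> no
  Pos 11: window 'd' -> no
Total matches: 0

0


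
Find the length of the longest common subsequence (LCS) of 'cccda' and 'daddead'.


DP table for LCS of 'cccda' and 'daddead':
       d  a  d  d  e  a  d
    0  0  0  0  0  0  0  0
  c 0  0  0  0  0  0  0  0
  c 0  0  0  0  0  0  0  0
  c 0  0  0  0  0  0  0  0
  d 0  1  1  1  1  1  1  1
  a 0  1  2  2  2  2  2  2
LCS: 'da'
LCS length = 2

2


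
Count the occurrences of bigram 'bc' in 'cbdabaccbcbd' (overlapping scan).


Scanning 'cbdabaccbcbd' for bigram 'bc':
  Position 0: 'cb' -> no
  Position 1: 'bd' -> no
  Position 2: 'da' -> no
  Position 3: 'ab' -> no
  Position 4: 'ba' -> no
  Position 5: 'ac' -> no
  Position 6: 'cc' -> no
  Position 7: 'cb' -> no
  Position 8: 'bc' -> MATCH
  Position 9: 'cb' -> no
  Position 10: 'bd' -> no
Total matches: 1

1


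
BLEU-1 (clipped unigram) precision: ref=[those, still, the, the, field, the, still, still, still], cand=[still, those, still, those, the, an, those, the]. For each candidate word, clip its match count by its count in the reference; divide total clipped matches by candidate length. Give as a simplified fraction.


Reference word counts: {'field': 1, 'still': 4, 'the': 3, 'those': 1}
Checking each candidate word (with clipping):
  'still' -> in reference (ref count 4, used 1/4) -> match (matches: 1)
  'those' -> in reference (ref count 1, used 1/1) -> match (matches: 2)
  'still' -> in reference (ref count 4, used 2/4) -> match (matches: 3)
  'those' -> ref count 1 already used up (1/1) -> clipped, no match (matches: 3)
  'the' -> in reference (ref count 3, used 1/3) -> match (matches: 4)
  'an' -> not in reference -> no match (matches: 4)
  'those' -> ref count 1 already used up (1/1) -> clipped, no match (matches: 4)
  'the' -> in reference (ref count 3, used 2/3) -> match (matches: 5)
Clipped matches: 5, Candidate length: 8
Precision = 5/8

5/8
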